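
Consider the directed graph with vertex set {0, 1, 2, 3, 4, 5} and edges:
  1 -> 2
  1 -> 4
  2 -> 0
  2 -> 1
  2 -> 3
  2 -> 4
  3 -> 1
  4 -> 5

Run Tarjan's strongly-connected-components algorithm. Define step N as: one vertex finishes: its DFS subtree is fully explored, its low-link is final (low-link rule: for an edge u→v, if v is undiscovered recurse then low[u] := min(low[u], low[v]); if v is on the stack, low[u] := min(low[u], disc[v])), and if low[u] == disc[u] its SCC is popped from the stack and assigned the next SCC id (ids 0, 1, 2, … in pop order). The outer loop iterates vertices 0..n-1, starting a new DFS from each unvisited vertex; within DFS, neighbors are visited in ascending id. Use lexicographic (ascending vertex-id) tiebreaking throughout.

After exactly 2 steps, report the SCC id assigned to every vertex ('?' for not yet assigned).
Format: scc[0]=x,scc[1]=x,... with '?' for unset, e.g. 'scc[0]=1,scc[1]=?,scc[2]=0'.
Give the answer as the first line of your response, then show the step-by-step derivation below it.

scc[0]=0,scc[1]=?,scc[2]=?,scc[3]=?,scc[4]=?,scc[5]=?

step 1: low=(low[0]=0,low[1]=?,low[2]=?,low[3]=?,low[4]=?,low[5]=?); scc=(scc[0]=0,scc[1]=?,scc[2]=?,scc[3]=?,scc[4]=?,scc[5]=?)
step 2: low=(low[0]=0,low[1]=1,low[2]=1,low[3]=1,low[4]=?,low[5]=?); scc=(scc[0]=0,scc[1]=?,scc[2]=?,scc[3]=?,scc[4]=?,scc[5]=?)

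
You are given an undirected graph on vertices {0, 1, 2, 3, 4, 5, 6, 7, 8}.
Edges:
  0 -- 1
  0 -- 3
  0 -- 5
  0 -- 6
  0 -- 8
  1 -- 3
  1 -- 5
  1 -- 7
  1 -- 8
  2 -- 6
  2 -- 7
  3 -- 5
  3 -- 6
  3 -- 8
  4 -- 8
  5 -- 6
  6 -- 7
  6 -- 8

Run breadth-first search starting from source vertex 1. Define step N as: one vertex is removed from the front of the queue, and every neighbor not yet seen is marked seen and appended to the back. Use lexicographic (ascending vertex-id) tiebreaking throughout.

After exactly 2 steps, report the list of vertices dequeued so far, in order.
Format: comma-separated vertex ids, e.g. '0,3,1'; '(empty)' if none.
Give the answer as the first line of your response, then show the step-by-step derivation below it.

1,0

step 1: dequeue 1; queue=[0,3,5,7,8]; order=1
step 2: dequeue 0; queue=[3,5,7,8,6]; order=1,0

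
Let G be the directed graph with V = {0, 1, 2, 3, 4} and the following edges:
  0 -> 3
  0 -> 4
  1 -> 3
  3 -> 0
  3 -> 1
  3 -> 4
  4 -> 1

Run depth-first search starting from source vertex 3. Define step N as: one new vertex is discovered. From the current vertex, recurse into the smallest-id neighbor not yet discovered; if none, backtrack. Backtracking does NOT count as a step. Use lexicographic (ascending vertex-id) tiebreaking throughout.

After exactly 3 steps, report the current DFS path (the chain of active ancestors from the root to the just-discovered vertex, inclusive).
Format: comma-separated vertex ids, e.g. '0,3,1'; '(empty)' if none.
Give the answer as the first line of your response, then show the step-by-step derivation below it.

3,0,4

step 1: discover 3; path=3; order=3
step 2: discover 0; path=3>0; order=3,0
step 3: discover 4; path=3>0>4; order=3,0,4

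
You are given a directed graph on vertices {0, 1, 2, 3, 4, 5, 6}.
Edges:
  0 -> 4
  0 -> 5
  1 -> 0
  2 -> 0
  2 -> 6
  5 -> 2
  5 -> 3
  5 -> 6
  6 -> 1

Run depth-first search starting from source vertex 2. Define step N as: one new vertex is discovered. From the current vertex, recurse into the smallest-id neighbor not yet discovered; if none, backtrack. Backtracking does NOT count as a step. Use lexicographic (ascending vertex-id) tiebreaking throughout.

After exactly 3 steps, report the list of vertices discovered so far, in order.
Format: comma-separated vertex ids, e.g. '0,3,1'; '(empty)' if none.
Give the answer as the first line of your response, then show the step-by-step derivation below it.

2,0,4

step 1: discover 2; path=2; order=2
step 2: discover 0; path=2>0; order=2,0
step 3: discover 4; path=2>0>4; order=2,0,4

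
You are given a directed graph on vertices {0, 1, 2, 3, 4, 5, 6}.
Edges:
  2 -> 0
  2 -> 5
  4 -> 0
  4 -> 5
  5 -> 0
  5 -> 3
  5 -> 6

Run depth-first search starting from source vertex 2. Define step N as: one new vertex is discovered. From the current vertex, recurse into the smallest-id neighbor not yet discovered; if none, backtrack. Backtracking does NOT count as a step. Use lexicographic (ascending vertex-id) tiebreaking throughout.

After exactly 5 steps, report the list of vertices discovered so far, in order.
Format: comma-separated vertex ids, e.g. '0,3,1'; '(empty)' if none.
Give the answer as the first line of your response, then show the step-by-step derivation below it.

2,0,5,3,6

step 1: discover 2; path=2; order=2
step 2: discover 0; path=2>0; order=2,0
step 3: discover 5; path=2>5; order=2,0,5
step 4: discover 3; path=2>5>3; order=2,0,5,3
step 5: discover 6; path=2>5>6; order=2,0,5,3,6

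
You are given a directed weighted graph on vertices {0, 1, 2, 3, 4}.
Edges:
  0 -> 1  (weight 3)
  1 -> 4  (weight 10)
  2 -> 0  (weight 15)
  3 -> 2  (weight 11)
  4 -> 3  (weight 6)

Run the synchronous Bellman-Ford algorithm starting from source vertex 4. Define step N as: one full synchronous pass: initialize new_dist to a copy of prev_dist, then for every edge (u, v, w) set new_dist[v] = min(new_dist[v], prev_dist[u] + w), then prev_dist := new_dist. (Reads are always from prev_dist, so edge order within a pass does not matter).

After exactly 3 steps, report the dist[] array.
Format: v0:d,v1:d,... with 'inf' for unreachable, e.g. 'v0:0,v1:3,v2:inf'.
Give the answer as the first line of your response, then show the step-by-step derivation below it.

v0:32,v1:inf,v2:17,v3:6,v4:0

step 1: dist = v0:inf,v1:inf,v2:inf,v3:6,v4:0
step 2: dist = v0:inf,v1:inf,v2:17,v3:6,v4:0
step 3: dist = v0:32,v1:inf,v2:17,v3:6,v4:0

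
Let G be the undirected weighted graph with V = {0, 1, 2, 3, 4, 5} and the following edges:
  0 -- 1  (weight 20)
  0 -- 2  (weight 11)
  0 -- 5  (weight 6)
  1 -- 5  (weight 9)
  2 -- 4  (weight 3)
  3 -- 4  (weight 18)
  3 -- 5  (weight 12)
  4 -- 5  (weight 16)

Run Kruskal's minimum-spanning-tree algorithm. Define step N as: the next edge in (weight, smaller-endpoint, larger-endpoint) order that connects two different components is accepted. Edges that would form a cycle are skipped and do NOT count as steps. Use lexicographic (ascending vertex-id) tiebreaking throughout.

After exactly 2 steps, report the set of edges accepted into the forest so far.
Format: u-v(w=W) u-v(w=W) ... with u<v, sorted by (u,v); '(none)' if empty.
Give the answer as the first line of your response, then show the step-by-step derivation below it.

0-5(w=6) 2-4(w=3)

step 1: add edge 2-4 (w=3); MST = {2-4(w=3)}
step 2: add edge 0-5 (w=6); MST = {0-5(w=6) 2-4(w=3)}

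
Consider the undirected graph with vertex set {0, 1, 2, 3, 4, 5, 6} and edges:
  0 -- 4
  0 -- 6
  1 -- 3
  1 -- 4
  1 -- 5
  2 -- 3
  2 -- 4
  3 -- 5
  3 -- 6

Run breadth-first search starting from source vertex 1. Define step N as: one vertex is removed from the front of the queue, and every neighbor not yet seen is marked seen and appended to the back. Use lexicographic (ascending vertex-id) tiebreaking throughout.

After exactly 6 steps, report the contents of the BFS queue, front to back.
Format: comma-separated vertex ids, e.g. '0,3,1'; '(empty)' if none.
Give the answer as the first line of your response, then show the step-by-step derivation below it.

0

step 1: dequeue 1; queue=[3,4,5]; order=1
step 2: dequeue 3; queue=[4,5,2,6]; order=1,3
step 3: dequeue 4; queue=[5,2,6,0]; order=1,3,4
step 4: dequeue 5; queue=[2,6,0]; order=1,3,4,5
step 5: dequeue 2; queue=[6,0]; order=1,3,4,5,2
step 6: dequeue 6; queue=[0]; order=1,3,4,5,2,6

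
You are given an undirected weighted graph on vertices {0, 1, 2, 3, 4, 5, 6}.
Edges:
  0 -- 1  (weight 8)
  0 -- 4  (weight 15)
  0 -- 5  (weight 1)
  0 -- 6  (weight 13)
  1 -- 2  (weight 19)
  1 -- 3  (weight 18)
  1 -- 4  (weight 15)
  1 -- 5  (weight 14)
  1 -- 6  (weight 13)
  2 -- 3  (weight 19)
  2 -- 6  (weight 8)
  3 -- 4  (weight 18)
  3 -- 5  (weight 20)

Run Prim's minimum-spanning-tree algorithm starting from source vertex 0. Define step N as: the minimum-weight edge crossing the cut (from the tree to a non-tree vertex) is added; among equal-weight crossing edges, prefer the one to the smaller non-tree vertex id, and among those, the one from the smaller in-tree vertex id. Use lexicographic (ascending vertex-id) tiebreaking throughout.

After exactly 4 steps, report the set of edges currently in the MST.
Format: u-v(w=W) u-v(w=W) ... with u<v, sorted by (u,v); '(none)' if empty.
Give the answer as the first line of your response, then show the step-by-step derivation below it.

0-1(w=8) 0-5(w=1) 0-6(w=13) 2-6(w=8)

step 1: add edge 0-5 (w=1); MST = {0-5(w=1)}
step 2: add edge 0-1 (w=8); MST = {0-1(w=8) 0-5(w=1)}
step 3: add edge 0-6 (w=13); MST = {0-1(w=8) 0-5(w=1) 0-6(w=13)}
step 4: add edge 2-6 (w=8); MST = {0-1(w=8) 0-5(w=1) 0-6(w=13) 2-6(w=8)}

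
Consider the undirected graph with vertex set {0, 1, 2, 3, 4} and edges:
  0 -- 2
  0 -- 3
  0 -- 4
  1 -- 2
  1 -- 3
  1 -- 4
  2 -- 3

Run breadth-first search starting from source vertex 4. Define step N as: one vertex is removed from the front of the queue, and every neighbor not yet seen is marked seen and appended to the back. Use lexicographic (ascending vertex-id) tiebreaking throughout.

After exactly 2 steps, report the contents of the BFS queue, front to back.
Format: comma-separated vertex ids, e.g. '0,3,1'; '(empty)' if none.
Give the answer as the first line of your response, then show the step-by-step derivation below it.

1,2,3

step 1: dequeue 4; queue=[0,1]; order=4
step 2: dequeue 0; queue=[1,2,3]; order=4,0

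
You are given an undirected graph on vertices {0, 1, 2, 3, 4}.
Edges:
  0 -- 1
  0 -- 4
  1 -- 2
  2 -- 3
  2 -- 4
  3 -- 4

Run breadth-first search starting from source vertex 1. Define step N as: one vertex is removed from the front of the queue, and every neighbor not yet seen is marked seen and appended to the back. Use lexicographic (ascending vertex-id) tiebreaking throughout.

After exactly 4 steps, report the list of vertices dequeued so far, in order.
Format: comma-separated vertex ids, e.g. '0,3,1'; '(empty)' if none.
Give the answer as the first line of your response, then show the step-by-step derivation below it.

1,0,2,4

step 1: dequeue 1; queue=[0,2]; order=1
step 2: dequeue 0; queue=[2,4]; order=1,0
step 3: dequeue 2; queue=[4,3]; order=1,0,2
step 4: dequeue 4; queue=[3]; order=1,0,2,4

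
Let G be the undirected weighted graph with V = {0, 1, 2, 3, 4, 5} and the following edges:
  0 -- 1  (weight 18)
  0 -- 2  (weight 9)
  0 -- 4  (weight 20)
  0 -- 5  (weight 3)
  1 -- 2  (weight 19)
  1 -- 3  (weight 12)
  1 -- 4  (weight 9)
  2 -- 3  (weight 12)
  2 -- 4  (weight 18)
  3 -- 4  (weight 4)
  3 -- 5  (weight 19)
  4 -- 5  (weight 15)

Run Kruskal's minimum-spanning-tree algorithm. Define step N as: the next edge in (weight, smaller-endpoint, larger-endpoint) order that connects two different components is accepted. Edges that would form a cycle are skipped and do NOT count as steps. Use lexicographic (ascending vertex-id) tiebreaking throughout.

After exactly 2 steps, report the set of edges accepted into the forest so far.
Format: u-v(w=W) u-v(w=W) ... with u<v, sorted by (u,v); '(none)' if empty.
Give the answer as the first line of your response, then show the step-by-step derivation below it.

0-5(w=3) 3-4(w=4)

step 1: add edge 0-5 (w=3); MST = {0-5(w=3)}
step 2: add edge 3-4 (w=4); MST = {0-5(w=3) 3-4(w=4)}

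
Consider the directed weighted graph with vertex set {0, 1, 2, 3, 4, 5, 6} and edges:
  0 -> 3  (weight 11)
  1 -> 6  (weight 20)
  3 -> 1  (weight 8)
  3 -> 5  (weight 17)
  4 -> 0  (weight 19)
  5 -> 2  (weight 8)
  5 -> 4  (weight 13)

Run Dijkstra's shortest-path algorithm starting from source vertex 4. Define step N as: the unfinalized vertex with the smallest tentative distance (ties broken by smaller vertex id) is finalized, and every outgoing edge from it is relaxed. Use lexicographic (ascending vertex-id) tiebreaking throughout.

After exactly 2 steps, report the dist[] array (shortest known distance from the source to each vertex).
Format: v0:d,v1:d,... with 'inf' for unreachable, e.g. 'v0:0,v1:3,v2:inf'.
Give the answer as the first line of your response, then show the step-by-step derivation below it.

v0:19,v1:inf,v2:inf,v3:30,v4:0,v5:inf,v6:inf

step 1: dist = v0:19,v1:inf,v2:inf,v3:inf,v4:0,v5:inf,v6:inf
step 2: dist = v0:19,v1:inf,v2:inf,v3:30,v4:0,v5:inf,v6:inf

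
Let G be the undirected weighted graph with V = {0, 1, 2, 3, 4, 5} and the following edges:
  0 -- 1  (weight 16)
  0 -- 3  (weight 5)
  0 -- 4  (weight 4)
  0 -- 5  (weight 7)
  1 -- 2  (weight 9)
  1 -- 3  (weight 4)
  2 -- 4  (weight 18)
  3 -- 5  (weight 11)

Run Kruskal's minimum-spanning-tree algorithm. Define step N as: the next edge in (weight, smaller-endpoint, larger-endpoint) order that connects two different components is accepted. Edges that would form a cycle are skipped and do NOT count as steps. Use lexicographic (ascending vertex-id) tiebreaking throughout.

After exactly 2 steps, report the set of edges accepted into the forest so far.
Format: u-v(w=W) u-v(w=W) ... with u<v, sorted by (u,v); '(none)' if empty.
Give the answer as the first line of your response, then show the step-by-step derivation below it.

0-4(w=4) 1-3(w=4)

step 1: add edge 0-4 (w=4); MST = {0-4(w=4)}
step 2: add edge 1-3 (w=4); MST = {0-4(w=4) 1-3(w=4)}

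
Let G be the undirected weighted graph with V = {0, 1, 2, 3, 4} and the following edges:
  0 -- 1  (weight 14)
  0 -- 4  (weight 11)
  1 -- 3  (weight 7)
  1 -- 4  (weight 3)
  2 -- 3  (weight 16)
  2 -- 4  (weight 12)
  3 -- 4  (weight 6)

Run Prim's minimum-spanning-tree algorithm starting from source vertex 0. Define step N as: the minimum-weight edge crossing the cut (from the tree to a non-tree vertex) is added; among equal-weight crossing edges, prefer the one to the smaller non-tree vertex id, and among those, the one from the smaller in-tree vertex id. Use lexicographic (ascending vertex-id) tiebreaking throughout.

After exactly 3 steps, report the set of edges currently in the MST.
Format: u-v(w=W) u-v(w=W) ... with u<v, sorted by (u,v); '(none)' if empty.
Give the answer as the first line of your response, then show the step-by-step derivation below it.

0-4(w=11) 1-4(w=3) 3-4(w=6)

step 1: add edge 0-4 (w=11); MST = {0-4(w=11)}
step 2: add edge 1-4 (w=3); MST = {0-4(w=11) 1-4(w=3)}
step 3: add edge 3-4 (w=6); MST = {0-4(w=11) 1-4(w=3) 3-4(w=6)}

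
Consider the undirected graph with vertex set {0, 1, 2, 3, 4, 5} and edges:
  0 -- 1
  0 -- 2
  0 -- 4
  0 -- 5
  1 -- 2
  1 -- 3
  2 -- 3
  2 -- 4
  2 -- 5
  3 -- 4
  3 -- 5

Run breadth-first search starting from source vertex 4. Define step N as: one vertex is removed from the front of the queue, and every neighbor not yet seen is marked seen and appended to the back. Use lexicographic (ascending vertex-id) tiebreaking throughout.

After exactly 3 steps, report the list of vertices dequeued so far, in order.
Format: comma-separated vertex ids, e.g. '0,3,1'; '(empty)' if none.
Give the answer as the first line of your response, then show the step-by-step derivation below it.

4,0,2

step 1: dequeue 4; queue=[0,2,3]; order=4
step 2: dequeue 0; queue=[2,3,1,5]; order=4,0
step 3: dequeue 2; queue=[3,1,5]; order=4,0,2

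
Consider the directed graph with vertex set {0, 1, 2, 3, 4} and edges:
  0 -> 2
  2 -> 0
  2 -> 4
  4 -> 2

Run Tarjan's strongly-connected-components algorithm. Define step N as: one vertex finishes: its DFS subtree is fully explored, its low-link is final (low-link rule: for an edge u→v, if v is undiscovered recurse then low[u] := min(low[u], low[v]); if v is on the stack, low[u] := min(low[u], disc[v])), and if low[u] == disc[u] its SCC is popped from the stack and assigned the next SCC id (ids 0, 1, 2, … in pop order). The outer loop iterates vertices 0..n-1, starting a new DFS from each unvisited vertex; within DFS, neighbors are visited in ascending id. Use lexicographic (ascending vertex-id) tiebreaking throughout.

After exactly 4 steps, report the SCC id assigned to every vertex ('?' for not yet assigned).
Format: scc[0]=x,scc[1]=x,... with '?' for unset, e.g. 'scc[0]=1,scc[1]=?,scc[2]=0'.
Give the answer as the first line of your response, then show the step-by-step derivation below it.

scc[0]=0,scc[1]=1,scc[2]=0,scc[3]=?,scc[4]=0

step 1: low=(low[0]=0,low[1]=?,low[2]=0,low[3]=?,low[4]=1); scc=(scc[0]=?,scc[1]=?,scc[2]=?,scc[3]=?,scc[4]=?)
step 2: low=(low[0]=0,low[1]=?,low[2]=0,low[3]=?,low[4]=1); scc=(scc[0]=?,scc[1]=?,scc[2]=?,scc[3]=?,scc[4]=?)
step 3: low=(low[0]=0,low[1]=?,low[2]=0,low[3]=?,low[4]=1); scc=(scc[0]=0,scc[1]=?,scc[2]=0,scc[3]=?,scc[4]=0)
step 4: low=(low[0]=0,low[1]=3,low[2]=0,low[3]=?,low[4]=1); scc=(scc[0]=0,scc[1]=1,scc[2]=0,scc[3]=?,scc[4]=0)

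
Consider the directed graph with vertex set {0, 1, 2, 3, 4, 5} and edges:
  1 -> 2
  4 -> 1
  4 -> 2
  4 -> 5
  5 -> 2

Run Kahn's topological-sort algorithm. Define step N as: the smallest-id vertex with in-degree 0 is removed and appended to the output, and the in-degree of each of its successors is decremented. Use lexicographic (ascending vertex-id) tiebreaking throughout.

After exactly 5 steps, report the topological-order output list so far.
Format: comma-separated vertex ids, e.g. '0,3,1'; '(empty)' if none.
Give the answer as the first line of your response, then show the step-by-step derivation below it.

0,3,4,1,5

step 1: output 0; order=[0]; indeg=(0,1,3,0,0,1)
step 2: output 3; order=[0,3]; indeg=(0,1,3,0,0,1)
step 3: output 4; order=[0,3,4]; indeg=(0,0,2,0,0,0)
step 4: output 1; order=[0,3,4,1]; indeg=(0,0,1,0,0,0)
step 5: output 5; order=[0,3,4,1,5]; indeg=(0,0,0,0,0,0)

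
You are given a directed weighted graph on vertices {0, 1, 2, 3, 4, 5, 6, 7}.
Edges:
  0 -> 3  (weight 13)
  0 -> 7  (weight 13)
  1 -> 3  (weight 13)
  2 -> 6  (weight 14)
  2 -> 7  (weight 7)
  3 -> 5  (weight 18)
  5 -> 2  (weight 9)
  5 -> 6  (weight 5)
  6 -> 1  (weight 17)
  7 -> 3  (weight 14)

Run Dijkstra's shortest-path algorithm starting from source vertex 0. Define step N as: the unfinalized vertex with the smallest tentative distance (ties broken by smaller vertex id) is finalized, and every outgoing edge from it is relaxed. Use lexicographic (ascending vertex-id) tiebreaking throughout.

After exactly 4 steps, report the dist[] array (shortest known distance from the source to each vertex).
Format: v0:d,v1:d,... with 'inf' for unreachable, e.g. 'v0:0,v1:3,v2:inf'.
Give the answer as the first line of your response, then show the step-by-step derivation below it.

v0:0,v1:inf,v2:40,v3:13,v4:inf,v5:31,v6:36,v7:13

step 1: dist = v0:0,v1:inf,v2:inf,v3:13,v4:inf,v5:inf,v6:inf,v7:13
step 2: dist = v0:0,v1:inf,v2:inf,v3:13,v4:inf,v5:31,v6:inf,v7:13
step 3: dist = v0:0,v1:inf,v2:inf,v3:13,v4:inf,v5:31,v6:inf,v7:13
step 4: dist = v0:0,v1:inf,v2:40,v3:13,v4:inf,v5:31,v6:36,v7:13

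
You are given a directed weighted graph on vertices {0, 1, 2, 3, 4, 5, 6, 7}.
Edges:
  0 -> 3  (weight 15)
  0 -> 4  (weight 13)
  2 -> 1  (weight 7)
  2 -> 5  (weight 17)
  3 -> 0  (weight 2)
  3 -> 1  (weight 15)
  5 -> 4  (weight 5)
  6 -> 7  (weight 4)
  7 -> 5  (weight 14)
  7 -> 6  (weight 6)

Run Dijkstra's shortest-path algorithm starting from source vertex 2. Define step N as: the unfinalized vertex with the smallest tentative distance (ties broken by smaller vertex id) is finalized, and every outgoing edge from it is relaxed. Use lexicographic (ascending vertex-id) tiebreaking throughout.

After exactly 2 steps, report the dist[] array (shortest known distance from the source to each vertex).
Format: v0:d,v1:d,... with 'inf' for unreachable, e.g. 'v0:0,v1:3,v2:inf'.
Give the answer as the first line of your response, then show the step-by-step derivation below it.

v0:inf,v1:7,v2:0,v3:inf,v4:inf,v5:17,v6:inf,v7:inf

step 1: dist = v0:inf,v1:7,v2:0,v3:inf,v4:inf,v5:17,v6:inf,v7:inf
step 2: dist = v0:inf,v1:7,v2:0,v3:inf,v4:inf,v5:17,v6:inf,v7:inf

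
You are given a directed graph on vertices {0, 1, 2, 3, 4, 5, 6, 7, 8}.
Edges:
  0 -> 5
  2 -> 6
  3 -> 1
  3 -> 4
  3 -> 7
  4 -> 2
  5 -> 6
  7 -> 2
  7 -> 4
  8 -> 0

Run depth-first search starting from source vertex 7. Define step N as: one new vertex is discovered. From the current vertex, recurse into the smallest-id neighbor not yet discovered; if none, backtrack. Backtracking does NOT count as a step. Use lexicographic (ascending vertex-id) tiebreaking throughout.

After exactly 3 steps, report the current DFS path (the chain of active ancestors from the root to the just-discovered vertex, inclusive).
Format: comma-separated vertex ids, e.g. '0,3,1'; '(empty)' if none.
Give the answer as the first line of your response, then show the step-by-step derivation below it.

7,2,6

step 1: discover 7; path=7; order=7
step 2: discover 2; path=7>2; order=7,2
step 3: discover 6; path=7>2>6; order=7,2,6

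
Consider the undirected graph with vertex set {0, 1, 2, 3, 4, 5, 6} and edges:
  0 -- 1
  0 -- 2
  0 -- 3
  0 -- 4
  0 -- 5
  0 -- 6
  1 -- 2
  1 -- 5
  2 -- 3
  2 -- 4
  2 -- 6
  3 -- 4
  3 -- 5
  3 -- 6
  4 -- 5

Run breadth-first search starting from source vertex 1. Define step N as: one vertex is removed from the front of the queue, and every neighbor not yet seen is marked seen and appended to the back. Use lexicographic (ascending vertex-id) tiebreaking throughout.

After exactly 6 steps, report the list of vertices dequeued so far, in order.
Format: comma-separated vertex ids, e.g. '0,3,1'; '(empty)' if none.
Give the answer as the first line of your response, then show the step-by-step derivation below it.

1,0,2,5,3,4

step 1: dequeue 1; queue=[0,2,5]; order=1
step 2: dequeue 0; queue=[2,5,3,4,6]; order=1,0
step 3: dequeue 2; queue=[5,3,4,6]; order=1,0,2
step 4: dequeue 5; queue=[3,4,6]; order=1,0,2,5
step 5: dequeue 3; queue=[4,6]; order=1,0,2,5,3
step 6: dequeue 4; queue=[6]; order=1,0,2,5,3,4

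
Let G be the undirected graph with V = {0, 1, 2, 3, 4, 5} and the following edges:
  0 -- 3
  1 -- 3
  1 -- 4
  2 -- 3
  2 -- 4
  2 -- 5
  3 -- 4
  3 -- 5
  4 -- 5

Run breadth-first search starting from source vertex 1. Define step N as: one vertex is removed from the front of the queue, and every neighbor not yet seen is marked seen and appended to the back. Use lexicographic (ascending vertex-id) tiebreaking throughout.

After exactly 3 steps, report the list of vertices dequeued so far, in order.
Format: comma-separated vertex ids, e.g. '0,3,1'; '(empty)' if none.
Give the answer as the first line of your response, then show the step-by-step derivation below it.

1,3,4

step 1: dequeue 1; queue=[3,4]; order=1
step 2: dequeue 3; queue=[4,0,2,5]; order=1,3
step 3: dequeue 4; queue=[0,2,5]; order=1,3,4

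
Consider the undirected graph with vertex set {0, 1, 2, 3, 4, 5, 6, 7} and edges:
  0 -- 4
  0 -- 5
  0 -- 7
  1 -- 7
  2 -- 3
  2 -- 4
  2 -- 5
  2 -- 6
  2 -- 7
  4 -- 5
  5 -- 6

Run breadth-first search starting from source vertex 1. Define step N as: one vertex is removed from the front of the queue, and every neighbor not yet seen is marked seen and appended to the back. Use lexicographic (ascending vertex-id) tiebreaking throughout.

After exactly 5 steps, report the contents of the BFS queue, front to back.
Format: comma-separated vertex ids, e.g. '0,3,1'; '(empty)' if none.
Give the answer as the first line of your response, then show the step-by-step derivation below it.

5,3,6

step 1: dequeue 1; queue=[7]; order=1
step 2: dequeue 7; queue=[0,2]; order=1,7
step 3: dequeue 0; queue=[2,4,5]; order=1,7,0
step 4: dequeue 2; queue=[4,5,3,6]; order=1,7,0,2
step 5: dequeue 4; queue=[5,3,6]; order=1,7,0,2,4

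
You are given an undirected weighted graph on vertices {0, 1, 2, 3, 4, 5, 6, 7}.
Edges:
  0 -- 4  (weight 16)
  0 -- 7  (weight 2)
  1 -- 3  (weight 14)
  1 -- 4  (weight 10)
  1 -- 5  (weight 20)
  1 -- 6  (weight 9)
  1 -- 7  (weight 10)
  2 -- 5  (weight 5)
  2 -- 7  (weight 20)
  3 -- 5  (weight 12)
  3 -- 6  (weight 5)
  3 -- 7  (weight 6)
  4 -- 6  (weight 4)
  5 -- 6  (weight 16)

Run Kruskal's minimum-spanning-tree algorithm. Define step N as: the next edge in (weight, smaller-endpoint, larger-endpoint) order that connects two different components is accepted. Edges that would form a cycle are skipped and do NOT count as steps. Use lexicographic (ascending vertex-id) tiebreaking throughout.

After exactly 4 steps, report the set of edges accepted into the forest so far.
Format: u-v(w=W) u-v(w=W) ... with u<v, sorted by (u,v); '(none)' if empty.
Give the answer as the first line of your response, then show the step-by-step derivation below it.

0-7(w=2) 2-5(w=5) 3-6(w=5) 4-6(w=4)

step 1: add edge 0-7 (w=2); MST = {0-7(w=2)}
step 2: add edge 4-6 (w=4); MST = {0-7(w=2) 4-6(w=4)}
step 3: add edge 2-5 (w=5); MST = {0-7(w=2) 2-5(w=5) 4-6(w=4)}
step 4: add edge 3-6 (w=5); MST = {0-7(w=2) 2-5(w=5) 3-6(w=5) 4-6(w=4)}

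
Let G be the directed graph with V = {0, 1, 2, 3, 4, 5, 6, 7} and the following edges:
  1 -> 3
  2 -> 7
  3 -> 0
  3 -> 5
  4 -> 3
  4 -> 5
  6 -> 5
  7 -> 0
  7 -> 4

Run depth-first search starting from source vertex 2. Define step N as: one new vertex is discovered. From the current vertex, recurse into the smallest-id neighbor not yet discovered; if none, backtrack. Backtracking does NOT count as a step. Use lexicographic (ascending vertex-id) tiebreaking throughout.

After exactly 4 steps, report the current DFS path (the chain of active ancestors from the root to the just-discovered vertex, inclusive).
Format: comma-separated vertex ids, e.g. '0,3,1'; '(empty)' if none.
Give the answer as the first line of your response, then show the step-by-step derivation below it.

2,7,4

step 1: discover 2; path=2; order=2
step 2: discover 7; path=2>7; order=2,7
step 3: discover 0; path=2>7>0; order=2,7,0
step 4: discover 4; path=2>7>4; order=2,7,0,4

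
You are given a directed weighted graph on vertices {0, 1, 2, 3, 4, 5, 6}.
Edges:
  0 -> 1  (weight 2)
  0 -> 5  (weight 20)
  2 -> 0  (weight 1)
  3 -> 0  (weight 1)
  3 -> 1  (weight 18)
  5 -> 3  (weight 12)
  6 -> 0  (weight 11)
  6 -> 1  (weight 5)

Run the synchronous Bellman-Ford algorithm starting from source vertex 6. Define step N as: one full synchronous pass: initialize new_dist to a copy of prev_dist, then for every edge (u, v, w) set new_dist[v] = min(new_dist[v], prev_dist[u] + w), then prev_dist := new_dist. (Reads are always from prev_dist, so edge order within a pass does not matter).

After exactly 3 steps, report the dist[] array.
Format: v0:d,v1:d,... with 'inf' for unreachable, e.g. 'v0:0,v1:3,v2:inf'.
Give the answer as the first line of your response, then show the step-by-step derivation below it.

v0:11,v1:5,v2:inf,v3:43,v4:inf,v5:31,v6:0

step 1: dist = v0:11,v1:5,v2:inf,v3:inf,v4:inf,v5:inf,v6:0
step 2: dist = v0:11,v1:5,v2:inf,v3:inf,v4:inf,v5:31,v6:0
step 3: dist = v0:11,v1:5,v2:inf,v3:43,v4:inf,v5:31,v6:0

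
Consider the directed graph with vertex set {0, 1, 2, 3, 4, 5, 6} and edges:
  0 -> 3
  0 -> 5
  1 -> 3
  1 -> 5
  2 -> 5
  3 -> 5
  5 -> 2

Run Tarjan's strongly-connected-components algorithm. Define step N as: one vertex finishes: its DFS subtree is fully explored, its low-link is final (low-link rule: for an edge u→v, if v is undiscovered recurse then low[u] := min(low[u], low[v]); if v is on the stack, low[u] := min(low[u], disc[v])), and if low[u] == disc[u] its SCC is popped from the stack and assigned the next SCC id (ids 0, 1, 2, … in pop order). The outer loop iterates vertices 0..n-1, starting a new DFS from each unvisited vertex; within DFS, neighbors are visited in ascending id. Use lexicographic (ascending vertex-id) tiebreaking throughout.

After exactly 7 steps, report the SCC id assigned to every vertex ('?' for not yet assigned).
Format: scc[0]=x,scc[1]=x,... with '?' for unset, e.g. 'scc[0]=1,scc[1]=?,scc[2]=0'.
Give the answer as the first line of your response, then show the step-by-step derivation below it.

scc[0]=2,scc[1]=3,scc[2]=0,scc[3]=1,scc[4]=4,scc[5]=0,scc[6]=5

step 1: low=(low[0]=0,low[1]=?,low[2]=2,low[3]=1,low[4]=?,low[5]=2,low[6]=?); scc=(scc[0]=?,scc[1]=?,scc[2]=?,scc[3]=?,scc[4]=?,scc[5]=?,scc[6]=?)
step 2: low=(low[0]=0,low[1]=?,low[2]=2,low[3]=1,low[4]=?,low[5]=2,low[6]=?); scc=(scc[0]=?,scc[1]=?,scc[2]=0,scc[3]=?,scc[4]=?,scc[5]=0,scc[6]=?)
step 3: low=(low[0]=0,low[1]=?,low[2]=2,low[3]=1,low[4]=?,low[5]=2,low[6]=?); scc=(scc[0]=?,scc[1]=?,scc[2]=0,scc[3]=1,scc[4]=?,scc[5]=0,scc[6]=?)
step 4: low=(low[0]=0,low[1]=?,low[2]=2,low[3]=1,low[4]=?,low[5]=2,low[6]=?); scc=(scc[0]=2,scc[1]=?,scc[2]=0,scc[3]=1,scc[4]=?,scc[5]=0,scc[6]=?)
step 5: low=(low[0]=0,low[1]=4,low[2]=2,low[3]=1,low[4]=?,low[5]=2,low[6]=?); scc=(scc[0]=2,scc[1]=3,scc[2]=0,scc[3]=1,scc[4]=?,scc[5]=0,scc[6]=?)
step 6: low=(low[0]=0,low[1]=4,low[2]=2,low[3]=1,low[4]=5,low[5]=2,low[6]=?); scc=(scc[0]=2,scc[1]=3,scc[2]=0,scc[3]=1,scc[4]=4,scc[5]=0,scc[6]=?)
step 7: low=(low[0]=0,low[1]=4,low[2]=2,low[3]=1,low[4]=5,low[5]=2,low[6]=6); scc=(scc[0]=2,scc[1]=3,scc[2]=0,scc[3]=1,scc[4]=4,scc[5]=0,scc[6]=5)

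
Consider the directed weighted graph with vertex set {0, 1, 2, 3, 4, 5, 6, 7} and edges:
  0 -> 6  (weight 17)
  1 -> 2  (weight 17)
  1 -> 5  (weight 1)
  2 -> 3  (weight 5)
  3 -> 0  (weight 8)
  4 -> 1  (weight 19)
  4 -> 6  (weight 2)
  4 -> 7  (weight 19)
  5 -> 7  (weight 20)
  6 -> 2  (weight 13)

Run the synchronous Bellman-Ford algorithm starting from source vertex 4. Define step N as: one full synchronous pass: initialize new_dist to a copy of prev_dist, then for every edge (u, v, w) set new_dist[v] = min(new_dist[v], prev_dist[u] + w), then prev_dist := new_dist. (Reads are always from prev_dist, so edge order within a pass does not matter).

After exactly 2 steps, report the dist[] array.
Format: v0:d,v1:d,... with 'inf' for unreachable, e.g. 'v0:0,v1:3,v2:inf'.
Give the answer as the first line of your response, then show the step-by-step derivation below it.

v0:inf,v1:19,v2:15,v3:inf,v4:0,v5:20,v6:2,v7:19

step 1: dist = v0:inf,v1:19,v2:inf,v3:inf,v4:0,v5:inf,v6:2,v7:19
step 2: dist = v0:inf,v1:19,v2:15,v3:inf,v4:0,v5:20,v6:2,v7:19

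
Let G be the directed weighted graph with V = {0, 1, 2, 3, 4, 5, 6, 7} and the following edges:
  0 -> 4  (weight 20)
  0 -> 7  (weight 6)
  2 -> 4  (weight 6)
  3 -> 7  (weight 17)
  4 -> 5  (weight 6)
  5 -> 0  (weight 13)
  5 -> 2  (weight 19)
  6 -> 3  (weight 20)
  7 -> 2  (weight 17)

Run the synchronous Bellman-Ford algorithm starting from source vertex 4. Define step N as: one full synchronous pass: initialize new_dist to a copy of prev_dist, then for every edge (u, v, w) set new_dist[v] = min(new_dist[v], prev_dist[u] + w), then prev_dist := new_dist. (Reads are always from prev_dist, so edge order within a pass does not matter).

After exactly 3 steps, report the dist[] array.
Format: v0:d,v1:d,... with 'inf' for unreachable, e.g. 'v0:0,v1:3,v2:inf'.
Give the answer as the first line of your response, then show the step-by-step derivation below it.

v0:19,v1:inf,v2:25,v3:inf,v4:0,v5:6,v6:inf,v7:25

step 1: dist = v0:inf,v1:inf,v2:inf,v3:inf,v4:0,v5:6,v6:inf,v7:inf
step 2: dist = v0:19,v1:inf,v2:25,v3:inf,v4:0,v5:6,v6:inf,v7:inf
step 3: dist = v0:19,v1:inf,v2:25,v3:inf,v4:0,v5:6,v6:inf,v7:25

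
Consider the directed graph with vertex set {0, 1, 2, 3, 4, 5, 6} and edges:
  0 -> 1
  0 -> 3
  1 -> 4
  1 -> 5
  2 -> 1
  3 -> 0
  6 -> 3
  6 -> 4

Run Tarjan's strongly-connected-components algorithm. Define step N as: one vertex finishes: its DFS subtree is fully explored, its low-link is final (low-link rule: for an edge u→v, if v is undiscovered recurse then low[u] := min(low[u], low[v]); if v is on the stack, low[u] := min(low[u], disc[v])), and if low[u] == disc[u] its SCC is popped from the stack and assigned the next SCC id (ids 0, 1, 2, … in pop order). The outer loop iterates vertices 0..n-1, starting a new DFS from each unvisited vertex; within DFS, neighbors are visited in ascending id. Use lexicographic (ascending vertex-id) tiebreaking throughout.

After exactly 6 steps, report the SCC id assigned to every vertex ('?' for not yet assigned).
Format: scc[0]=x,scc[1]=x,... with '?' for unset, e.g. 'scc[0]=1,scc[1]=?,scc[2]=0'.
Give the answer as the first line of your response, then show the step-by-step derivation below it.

scc[0]=3,scc[1]=2,scc[2]=4,scc[3]=3,scc[4]=0,scc[5]=1,scc[6]=?

step 1: low=(low[0]=0,low[1]=1,low[2]=?,low[3]=?,low[4]=2,low[5]=?,low[6]=?); scc=(scc[0]=?,scc[1]=?,scc[2]=?,scc[3]=?,scc[4]=0,scc[5]=?,scc[6]=?)
step 2: low=(low[0]=0,low[1]=1,low[2]=?,low[3]=?,low[4]=2,low[5]=3,low[6]=?); scc=(scc[0]=?,scc[1]=?,scc[2]=?,scc[3]=?,scc[4]=0,scc[5]=1,scc[6]=?)
step 3: low=(low[0]=0,low[1]=1,low[2]=?,low[3]=?,low[4]=2,low[5]=3,low[6]=?); scc=(scc[0]=?,scc[1]=2,scc[2]=?,scc[3]=?,scc[4]=0,scc[5]=1,scc[6]=?)
step 4: low=(low[0]=0,low[1]=1,low[2]=?,low[3]=0,low[4]=2,low[5]=3,low[6]=?); scc=(scc[0]=?,scc[1]=2,scc[2]=?,scc[3]=?,scc[4]=0,scc[5]=1,scc[6]=?)
step 5: low=(low[0]=0,low[1]=1,low[2]=?,low[3]=0,low[4]=2,low[5]=3,low[6]=?); scc=(scc[0]=3,scc[1]=2,scc[2]=?,scc[3]=3,scc[4]=0,scc[5]=1,scc[6]=?)
step 6: low=(low[0]=0,low[1]=1,low[2]=5,low[3]=0,low[4]=2,low[5]=3,low[6]=?); scc=(scc[0]=3,scc[1]=2,scc[2]=4,scc[3]=3,scc[4]=0,scc[5]=1,scc[6]=?)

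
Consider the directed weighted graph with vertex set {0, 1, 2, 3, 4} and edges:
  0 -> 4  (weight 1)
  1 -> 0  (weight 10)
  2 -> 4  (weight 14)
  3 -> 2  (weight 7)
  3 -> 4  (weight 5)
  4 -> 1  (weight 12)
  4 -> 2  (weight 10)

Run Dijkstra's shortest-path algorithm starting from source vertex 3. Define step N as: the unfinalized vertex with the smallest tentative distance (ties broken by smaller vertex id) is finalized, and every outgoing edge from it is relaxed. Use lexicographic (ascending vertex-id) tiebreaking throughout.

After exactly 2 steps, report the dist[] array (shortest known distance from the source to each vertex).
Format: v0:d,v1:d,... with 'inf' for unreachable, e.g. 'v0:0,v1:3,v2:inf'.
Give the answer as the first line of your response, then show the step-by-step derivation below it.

v0:inf,v1:17,v2:7,v3:0,v4:5

step 1: dist = v0:inf,v1:inf,v2:7,v3:0,v4:5
step 2: dist = v0:inf,v1:17,v2:7,v3:0,v4:5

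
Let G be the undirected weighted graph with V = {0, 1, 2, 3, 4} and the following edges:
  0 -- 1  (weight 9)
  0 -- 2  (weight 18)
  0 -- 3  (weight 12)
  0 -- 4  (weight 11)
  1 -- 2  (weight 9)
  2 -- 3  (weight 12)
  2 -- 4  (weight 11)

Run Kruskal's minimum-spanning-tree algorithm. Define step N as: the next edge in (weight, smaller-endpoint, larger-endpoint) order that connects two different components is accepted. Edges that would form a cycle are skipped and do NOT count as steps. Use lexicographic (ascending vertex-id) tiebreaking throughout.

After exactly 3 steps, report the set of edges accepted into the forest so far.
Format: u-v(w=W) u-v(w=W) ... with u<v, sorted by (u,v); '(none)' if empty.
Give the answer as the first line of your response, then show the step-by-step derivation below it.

0-1(w=9) 0-4(w=11) 1-2(w=9)

step 1: add edge 0-1 (w=9); MST = {0-1(w=9)}
step 2: add edge 1-2 (w=9); MST = {0-1(w=9) 1-2(w=9)}
step 3: add edge 0-4 (w=11); MST = {0-1(w=9) 0-4(w=11) 1-2(w=9)}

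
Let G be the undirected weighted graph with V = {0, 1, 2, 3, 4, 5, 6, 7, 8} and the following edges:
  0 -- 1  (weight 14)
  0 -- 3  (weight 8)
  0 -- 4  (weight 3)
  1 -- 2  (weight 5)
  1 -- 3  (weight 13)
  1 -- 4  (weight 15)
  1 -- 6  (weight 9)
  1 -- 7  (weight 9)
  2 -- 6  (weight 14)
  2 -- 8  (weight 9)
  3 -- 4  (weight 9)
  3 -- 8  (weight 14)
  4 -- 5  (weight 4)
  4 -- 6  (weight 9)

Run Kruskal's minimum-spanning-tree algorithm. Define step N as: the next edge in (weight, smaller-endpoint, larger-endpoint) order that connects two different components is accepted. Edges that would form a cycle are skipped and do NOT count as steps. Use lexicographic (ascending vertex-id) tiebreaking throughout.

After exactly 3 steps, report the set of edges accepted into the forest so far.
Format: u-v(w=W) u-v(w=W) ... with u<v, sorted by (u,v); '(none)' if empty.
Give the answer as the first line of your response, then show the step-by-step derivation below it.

0-4(w=3) 1-2(w=5) 4-5(w=4)

step 1: add edge 0-4 (w=3); MST = {0-4(w=3)}
step 2: add edge 4-5 (w=4); MST = {0-4(w=3) 4-5(w=4)}
step 3: add edge 1-2 (w=5); MST = {0-4(w=3) 1-2(w=5) 4-5(w=4)}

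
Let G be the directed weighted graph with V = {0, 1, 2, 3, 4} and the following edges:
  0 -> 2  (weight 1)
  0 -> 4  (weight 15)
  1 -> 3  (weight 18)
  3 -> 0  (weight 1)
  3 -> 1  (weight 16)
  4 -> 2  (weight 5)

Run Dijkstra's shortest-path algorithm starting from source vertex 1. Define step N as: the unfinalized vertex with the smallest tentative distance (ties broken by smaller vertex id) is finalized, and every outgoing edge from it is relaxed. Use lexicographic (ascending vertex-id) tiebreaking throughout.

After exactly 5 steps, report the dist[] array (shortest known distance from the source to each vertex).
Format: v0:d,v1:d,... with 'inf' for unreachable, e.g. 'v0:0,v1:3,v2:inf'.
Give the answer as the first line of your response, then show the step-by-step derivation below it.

v0:19,v1:0,v2:20,v3:18,v4:34

step 1: dist = v0:inf,v1:0,v2:inf,v3:18,v4:inf
step 2: dist = v0:19,v1:0,v2:inf,v3:18,v4:inf
step 3: dist = v0:19,v1:0,v2:20,v3:18,v4:34
step 4: dist = v0:19,v1:0,v2:20,v3:18,v4:34
step 5: dist = v0:19,v1:0,v2:20,v3:18,v4:34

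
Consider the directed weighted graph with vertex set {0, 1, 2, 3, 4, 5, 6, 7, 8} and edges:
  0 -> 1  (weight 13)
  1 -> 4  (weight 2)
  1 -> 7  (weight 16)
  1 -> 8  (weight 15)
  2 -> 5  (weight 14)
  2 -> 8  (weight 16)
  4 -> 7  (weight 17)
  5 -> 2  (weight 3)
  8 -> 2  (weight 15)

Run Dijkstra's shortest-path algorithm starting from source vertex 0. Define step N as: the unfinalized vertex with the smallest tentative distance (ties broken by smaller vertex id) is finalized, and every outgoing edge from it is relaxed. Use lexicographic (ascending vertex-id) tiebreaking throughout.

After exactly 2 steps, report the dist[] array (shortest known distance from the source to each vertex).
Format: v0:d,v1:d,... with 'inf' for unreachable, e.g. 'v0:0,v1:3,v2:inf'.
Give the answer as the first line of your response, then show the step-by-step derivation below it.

v0:0,v1:13,v2:inf,v3:inf,v4:15,v5:inf,v6:inf,v7:29,v8:28

step 1: dist = v0:0,v1:13,v2:inf,v3:inf,v4:inf,v5:inf,v6:inf,v7:inf,v8:inf
step 2: dist = v0:0,v1:13,v2:inf,v3:inf,v4:15,v5:inf,v6:inf,v7:29,v8:28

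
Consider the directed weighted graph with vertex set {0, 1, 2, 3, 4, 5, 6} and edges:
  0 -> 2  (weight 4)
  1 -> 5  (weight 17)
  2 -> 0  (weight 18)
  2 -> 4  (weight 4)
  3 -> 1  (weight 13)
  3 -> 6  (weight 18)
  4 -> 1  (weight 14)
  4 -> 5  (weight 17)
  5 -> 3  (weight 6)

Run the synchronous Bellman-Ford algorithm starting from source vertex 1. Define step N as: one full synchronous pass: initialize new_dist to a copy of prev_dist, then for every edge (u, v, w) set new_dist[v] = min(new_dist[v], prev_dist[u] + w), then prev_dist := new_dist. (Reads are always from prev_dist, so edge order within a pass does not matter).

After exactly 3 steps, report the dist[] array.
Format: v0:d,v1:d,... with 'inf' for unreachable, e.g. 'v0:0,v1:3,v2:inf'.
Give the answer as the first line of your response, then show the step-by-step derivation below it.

v0:inf,v1:0,v2:inf,v3:23,v4:inf,v5:17,v6:41

step 1: dist = v0:inf,v1:0,v2:inf,v3:inf,v4:inf,v5:17,v6:inf
step 2: dist = v0:inf,v1:0,v2:inf,v3:23,v4:inf,v5:17,v6:inf
step 3: dist = v0:inf,v1:0,v2:inf,v3:23,v4:inf,v5:17,v6:41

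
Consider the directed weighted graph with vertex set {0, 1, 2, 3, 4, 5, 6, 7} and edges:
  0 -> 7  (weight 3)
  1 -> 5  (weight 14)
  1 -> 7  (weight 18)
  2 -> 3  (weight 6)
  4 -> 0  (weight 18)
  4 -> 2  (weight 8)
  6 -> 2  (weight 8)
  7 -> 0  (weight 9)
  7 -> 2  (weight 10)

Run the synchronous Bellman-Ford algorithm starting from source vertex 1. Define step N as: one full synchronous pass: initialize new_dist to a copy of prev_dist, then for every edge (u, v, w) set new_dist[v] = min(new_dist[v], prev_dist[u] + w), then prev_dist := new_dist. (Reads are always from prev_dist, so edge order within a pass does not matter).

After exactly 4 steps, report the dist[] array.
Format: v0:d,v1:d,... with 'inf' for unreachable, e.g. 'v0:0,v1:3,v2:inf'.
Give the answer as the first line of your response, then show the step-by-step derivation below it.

v0:27,v1:0,v2:28,v3:34,v4:inf,v5:14,v6:inf,v7:18

step 1: dist = v0:inf,v1:0,v2:inf,v3:inf,v4:inf,v5:14,v6:inf,v7:18
step 2: dist = v0:27,v1:0,v2:28,v3:inf,v4:inf,v5:14,v6:inf,v7:18
step 3: dist = v0:27,v1:0,v2:28,v3:34,v4:inf,v5:14,v6:inf,v7:18
step 4: dist = v0:27,v1:0,v2:28,v3:34,v4:inf,v5:14,v6:inf,v7:18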